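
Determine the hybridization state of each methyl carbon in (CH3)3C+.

Each methyl carbon: 4 σ bonds — 4 electron domains, sp3.

sp³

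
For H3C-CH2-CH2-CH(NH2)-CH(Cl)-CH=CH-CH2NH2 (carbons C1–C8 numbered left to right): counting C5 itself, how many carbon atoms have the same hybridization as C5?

6

C5 is sp3 (only σ bonds).
C1: sp3 ✓
C2: sp3 ✓
C3: sp3 ✓
C4: sp3 ✓
C5: sp3 ✓
C6: sp2
C7: sp2
C8: sp3 ✓
6 carbons are sp3.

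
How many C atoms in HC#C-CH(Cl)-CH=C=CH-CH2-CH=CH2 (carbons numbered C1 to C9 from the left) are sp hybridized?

3

C1: sp ✓
C2: sp ✓
C3: sp3
C4: sp2
C5: sp ✓
C6: sp2
C7: sp3
C8: sp2
C9: sp2
C1, C2, C5 → 3 sp carbons.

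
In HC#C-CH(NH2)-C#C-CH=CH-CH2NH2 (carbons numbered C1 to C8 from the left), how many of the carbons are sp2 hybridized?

2

C1: sp
C2: sp
C3: sp3
C4: sp
C5: sp
C6: sp2 ✓
C7: sp2 ✓
C8: sp3
C6, C7 → 2 sp2 carbons.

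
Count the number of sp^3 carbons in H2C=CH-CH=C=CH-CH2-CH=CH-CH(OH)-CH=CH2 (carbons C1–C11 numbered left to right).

C1: sp2
C2: sp2
C3: sp2
C4: sp
C5: sp2
C6: sp3 ✓
C7: sp2
C8: sp2
C9: sp3 ✓
C10: sp2
C11: sp2
C6, C9 → 2 sp3 carbons.

2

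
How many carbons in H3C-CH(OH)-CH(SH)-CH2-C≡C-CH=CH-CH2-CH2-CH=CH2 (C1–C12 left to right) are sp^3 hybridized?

C1: sp3 ✓
C2: sp3 ✓
C3: sp3 ✓
C4: sp3 ✓
C5: sp
C6: sp
C7: sp2
C8: sp2
C9: sp3 ✓
C10: sp3 ✓
C11: sp2
C12: sp2
C1, C2, C3, C4, C9, C10 → 6 sp3 carbons.

6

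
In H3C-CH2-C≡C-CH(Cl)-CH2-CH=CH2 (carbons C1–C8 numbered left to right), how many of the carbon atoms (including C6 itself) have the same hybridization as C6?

C6 is sp3 (only σ bonds).
C1: sp3 ✓
C2: sp3 ✓
C3: sp
C4: sp
C5: sp3 ✓
C6: sp3 ✓
C7: sp2
C8: sp2
4 carbons are sp3.

4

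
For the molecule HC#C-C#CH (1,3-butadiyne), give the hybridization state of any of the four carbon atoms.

sp

Every carbon is part of a C≡C triple bond: two σ regions → sp.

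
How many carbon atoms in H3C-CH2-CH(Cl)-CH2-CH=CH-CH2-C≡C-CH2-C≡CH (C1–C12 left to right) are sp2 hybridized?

C1: sp3
C2: sp3
C3: sp3
C4: sp3
C5: sp2 ✓
C6: sp2 ✓
C7: sp3
C8: sp
C9: sp
C10: sp3
C11: sp
C12: sp
C5, C6 → 2 sp2 carbons.

2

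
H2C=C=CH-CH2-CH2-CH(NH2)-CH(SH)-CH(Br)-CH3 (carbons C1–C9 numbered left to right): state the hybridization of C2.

C2: 2 σ bonds, plus two π bonds; 2 regions of electron density → sp.

sp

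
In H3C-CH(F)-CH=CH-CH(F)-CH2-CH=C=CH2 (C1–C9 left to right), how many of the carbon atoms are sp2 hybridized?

4

C1: sp3
C2: sp3
C3: sp2 ✓
C4: sp2 ✓
C5: sp3
C6: sp3
C7: sp2 ✓
C8: sp
C9: sp2 ✓
C3, C4, C7, C9 → 4 sp2 carbons.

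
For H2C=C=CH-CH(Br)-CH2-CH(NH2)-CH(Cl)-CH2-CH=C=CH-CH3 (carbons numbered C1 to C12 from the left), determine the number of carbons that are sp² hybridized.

4

C1: sp2 ✓
C2: sp
C3: sp2 ✓
C4: sp3
C5: sp3
C6: sp3
C7: sp3
C8: sp3
C9: sp2 ✓
C10: sp
C11: sp2 ✓
C12: sp3
C1, C3, C9, C11 → 4 sp2 carbons.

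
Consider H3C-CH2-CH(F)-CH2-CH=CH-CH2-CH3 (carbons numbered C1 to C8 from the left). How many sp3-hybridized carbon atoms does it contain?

6

C1: sp3 ✓
C2: sp3 ✓
C3: sp3 ✓
C4: sp3 ✓
C5: sp2
C6: sp2
C7: sp3 ✓
C8: sp3 ✓
C1, C2, C3, C4, C7, C8 → 6 sp3 carbons.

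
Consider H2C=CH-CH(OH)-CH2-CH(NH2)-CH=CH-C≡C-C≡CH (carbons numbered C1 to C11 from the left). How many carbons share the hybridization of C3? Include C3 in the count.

3

C3 is sp3 (only σ bonds).
C1: sp2
C2: sp2
C3: sp3 ✓
C4: sp3 ✓
C5: sp3 ✓
C6: sp2
C7: sp2
C8: sp
C9: sp
C10: sp
C11: sp
3 carbons are sp3.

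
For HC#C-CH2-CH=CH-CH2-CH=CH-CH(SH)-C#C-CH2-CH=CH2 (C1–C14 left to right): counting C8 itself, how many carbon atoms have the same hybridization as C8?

6

C8 is sp2 (one π bond).
C1: sp
C2: sp
C3: sp3
C4: sp2 ✓
C5: sp2 ✓
C6: sp3
C7: sp2 ✓
C8: sp2 ✓
C9: sp3
C10: sp
C11: sp
C12: sp3
C13: sp2 ✓
C14: sp2 ✓
6 carbons are sp2.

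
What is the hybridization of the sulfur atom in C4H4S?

sp2

Analogous to furan: one S lone pair in the aromatic π system, S is sp2.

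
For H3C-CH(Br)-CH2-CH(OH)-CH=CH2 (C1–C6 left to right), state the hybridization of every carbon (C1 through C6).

C1: 4 σ bonds; 4 regions of electron density → sp3.
C2: 4 σ bonds — 4 electron domains, sp3.
C3: 4 σ bonds; 4 regions of electron density → sp3.
C4 is sp3: 4 σ bonds, 4 electron-density regions.
C5 — 3 σ bonds, plus one π bond. Steric number 3, so sp2.
C6 carries 3 σ bonds, plus one π bond, giving a steric number of 3, so it is sp2.

C1 sp3, C2 sp3, C3 sp3, C4 sp3, C5 sp2, C6 sp2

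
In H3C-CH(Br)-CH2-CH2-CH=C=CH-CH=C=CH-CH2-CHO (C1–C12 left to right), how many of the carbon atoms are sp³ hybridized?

C1: sp3 ✓
C2: sp3 ✓
C3: sp3 ✓
C4: sp3 ✓
C5: sp2
C6: sp
C7: sp2
C8: sp2
C9: sp
C10: sp2
C11: sp3 ✓
C12: sp2
C1, C2, C3, C4, C11 → 5 sp3 carbons.

5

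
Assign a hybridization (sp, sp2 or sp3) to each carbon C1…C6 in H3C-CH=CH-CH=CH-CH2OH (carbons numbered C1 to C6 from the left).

C1 is sp3: 4 σ bonds, 4 electron-density regions.
C2 has 3 σ bonds, plus one π bond: steric number 3 → sp2.
C3 carries 3 σ bonds, plus one π bond, giving a steric number of 3, so it is sp2.
C4: 3 σ bonds, plus one π bond — 3 electron domains, sp2.
C5: 3 σ bonds, plus one π bond — 3 electron domains, sp2.
C6 is sp3: 4 σ bonds, 4 electron-density regions.

C1 sp3, C2 sp2, C3 sp2, C4 sp2, C5 sp2, C6 sp3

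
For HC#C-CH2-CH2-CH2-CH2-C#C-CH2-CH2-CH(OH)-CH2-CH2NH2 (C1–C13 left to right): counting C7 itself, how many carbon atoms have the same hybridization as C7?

4

C7 is sp (two π bonds).
C1: sp ✓
C2: sp ✓
C3: sp3
C4: sp3
C5: sp3
C6: sp3
C7: sp ✓
C8: sp ✓
C9: sp3
C10: sp3
C11: sp3
C12: sp3
C13: sp3
4 carbons are sp.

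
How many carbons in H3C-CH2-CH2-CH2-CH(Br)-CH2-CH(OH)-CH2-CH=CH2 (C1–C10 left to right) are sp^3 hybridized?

8

C1: sp3 ✓
C2: sp3 ✓
C3: sp3 ✓
C4: sp3 ✓
C5: sp3 ✓
C6: sp3 ✓
C7: sp3 ✓
C8: sp3 ✓
C9: sp2
C10: sp2
C1, C2, C3, C4, C5, C6, C7, C8 → 8 sp3 carbons.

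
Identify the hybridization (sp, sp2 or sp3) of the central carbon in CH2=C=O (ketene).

sp

The central carbon: 2 σ bonds, plus two π bonds — 2 electron domains, sp.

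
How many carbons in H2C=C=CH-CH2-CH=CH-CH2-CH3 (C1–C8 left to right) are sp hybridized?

C1: sp2
C2: sp ✓
C3: sp2
C4: sp3
C5: sp2
C6: sp2
C7: sp3
C8: sp3
C2 → 1 sp carbon.

1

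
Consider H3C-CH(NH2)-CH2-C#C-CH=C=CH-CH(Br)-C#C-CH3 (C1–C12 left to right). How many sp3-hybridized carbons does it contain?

C1: sp3 ✓
C2: sp3 ✓
C3: sp3 ✓
C4: sp
C5: sp
C6: sp2
C7: sp
C8: sp2
C9: sp3 ✓
C10: sp
C11: sp
C12: sp3 ✓
C1, C2, C3, C9, C12 → 5 sp3 carbons.

5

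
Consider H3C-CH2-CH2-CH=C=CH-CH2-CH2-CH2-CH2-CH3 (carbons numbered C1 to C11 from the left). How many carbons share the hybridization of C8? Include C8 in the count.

8

C8 is sp3 (only σ bonds).
C1: sp3 ✓
C2: sp3 ✓
C3: sp3 ✓
C4: sp2
C5: sp
C6: sp2
C7: sp3 ✓
C8: sp3 ✓
C9: sp3 ✓
C10: sp3 ✓
C11: sp3 ✓
8 carbons are sp3.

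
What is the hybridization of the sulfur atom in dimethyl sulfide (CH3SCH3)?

The sulfur atom — 2 σ bonds and 2 lone pairs. Steric number 4, so sp3.

sp3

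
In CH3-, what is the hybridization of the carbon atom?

sp^3

Three σ bonds + one lone pair = steric number 4 → sp3, pyramidal.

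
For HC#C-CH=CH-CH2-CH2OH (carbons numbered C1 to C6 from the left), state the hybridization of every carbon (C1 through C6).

C1 (2 σ bonds, plus two π bonds) has steric number 2: sp.
C2: 2 σ bonds, plus two π bonds — 2 electron domains, sp.
C3: 3 σ bonds, plus one π bond — 3 electron domains, sp2.
C4: 3 σ bonds, plus one π bond — 3 electron domains, sp2.
C5 has 4 σ bonds: steric number 4 → sp3.
C6: 4 σ bonds; 4 regions of electron density → sp3.

C1 sp, C2 sp, C3 sp2, C4 sp2, C5 sp3, C6 sp3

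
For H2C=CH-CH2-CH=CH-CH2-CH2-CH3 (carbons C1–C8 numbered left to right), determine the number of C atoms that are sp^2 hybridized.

4

C1: sp2 ✓
C2: sp2 ✓
C3: sp3
C4: sp2 ✓
C5: sp2 ✓
C6: sp3
C7: sp3
C8: sp3
C1, C2, C4, C5 → 4 sp2 carbons.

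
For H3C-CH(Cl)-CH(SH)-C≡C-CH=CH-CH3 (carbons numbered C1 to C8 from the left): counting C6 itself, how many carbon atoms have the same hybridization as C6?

2

C6 is sp2 (one π bond).
C1: sp3
C2: sp3
C3: sp3
C4: sp
C5: sp
C6: sp2 ✓
C7: sp2 ✓
C8: sp3
2 carbons are sp2.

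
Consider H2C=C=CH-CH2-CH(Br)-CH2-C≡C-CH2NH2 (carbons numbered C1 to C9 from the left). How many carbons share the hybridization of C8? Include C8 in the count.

3

C8 is sp (two π bonds).
C1: sp2
C2: sp ✓
C3: sp2
C4: sp3
C5: sp3
C6: sp3
C7: sp ✓
C8: sp ✓
C9: sp3
3 carbons are sp.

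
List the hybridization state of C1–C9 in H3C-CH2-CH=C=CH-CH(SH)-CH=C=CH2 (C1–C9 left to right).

C1 — 4 σ bonds. Steric number 4, so sp3.
C2 (4 σ bonds) has steric number 4: sp3.
C3 has 3 σ bonds, plus one π bond: steric number 3 → sp2.
C4 (2 σ bonds, plus two π bonds) has steric number 2: sp.
C5 — 3 σ bonds, plus one π bond. Steric number 3, so sp2.
C6 is sp3: 4 σ bonds, 4 electron-density regions.
C7 is sp2: 3 σ bonds, plus one π bond, 3 electron-density regions.
C8 (2 σ bonds, plus two π bonds) has steric number 2: sp.
C9 carries 3 σ bonds, plus one π bond, giving a steric number of 3, so it is sp2.

C1 sp3, C2 sp3, C3 sp2, C4 sp, C5 sp2, C6 sp3, C7 sp2, C8 sp, C9 sp2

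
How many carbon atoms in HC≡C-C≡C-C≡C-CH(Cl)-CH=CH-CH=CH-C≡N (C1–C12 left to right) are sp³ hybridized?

1

C1: sp
C2: sp
C3: sp
C4: sp
C5: sp
C6: sp
C7: sp3 ✓
C8: sp2
C9: sp2
C10: sp2
C11: sp2
C12: sp
C7 → 1 sp3 carbon.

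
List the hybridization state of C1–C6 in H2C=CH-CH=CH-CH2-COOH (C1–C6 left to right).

C1 is sp2: 3 σ bonds, plus one π bond, 3 electron-density regions.
C2 has 3 σ bonds, plus one π bond: steric number 3 → sp2.
C3: 3 σ bonds, plus one π bond — 3 electron domains, sp2.
C4 (3 σ bonds, plus one π bond) has steric number 3: sp2.
C5: 4 σ bonds — 4 electron domains, sp3.
C6 (3 σ bonds, plus one π bond) has steric number 3: sp2.

C1 sp2, C2 sp2, C3 sp2, C4 sp2, C5 sp3, C6 sp2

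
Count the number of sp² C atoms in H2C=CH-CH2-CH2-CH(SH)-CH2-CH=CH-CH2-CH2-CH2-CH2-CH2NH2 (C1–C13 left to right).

C1: sp2 ✓
C2: sp2 ✓
C3: sp3
C4: sp3
C5: sp3
C6: sp3
C7: sp2 ✓
C8: sp2 ✓
C9: sp3
C10: sp3
C11: sp3
C12: sp3
C13: sp3
C1, C2, C7, C8 → 4 sp2 carbons.

4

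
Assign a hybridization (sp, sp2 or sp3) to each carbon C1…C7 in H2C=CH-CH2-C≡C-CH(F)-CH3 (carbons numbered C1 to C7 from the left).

C1 sp2, C2 sp2, C3 sp3, C4 sp, C5 sp, C6 sp3, C7 sp3

C1 (3 σ bonds, plus one π bond) has steric number 3: sp2.
C2 has 3 σ bonds, plus one π bond: steric number 3 → sp2.
C3: 4 σ bonds; 4 regions of electron density → sp3.
C4 is sp: 2 σ bonds, plus two π bonds, 2 electron-density regions.
C5 carries 2 σ bonds, plus two π bonds, giving a steric number of 2, so it is sp.
C6: 4 σ bonds — 4 electron domains, sp3.
C7 is sp3: 4 σ bonds, 4 electron-density regions.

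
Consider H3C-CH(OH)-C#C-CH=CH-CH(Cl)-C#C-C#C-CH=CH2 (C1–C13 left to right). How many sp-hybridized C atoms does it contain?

6

C1: sp3
C2: sp3
C3: sp ✓
C4: sp ✓
C5: sp2
C6: sp2
C7: sp3
C8: sp ✓
C9: sp ✓
C10: sp ✓
C11: sp ✓
C12: sp2
C13: sp2
C3, C4, C8, C9, C10, C11 → 6 sp carbons.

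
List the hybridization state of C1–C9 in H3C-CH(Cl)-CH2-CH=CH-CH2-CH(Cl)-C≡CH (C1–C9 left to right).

C1 (4 σ bonds) has steric number 4: sp3.
C2 (4 σ bonds) has steric number 4: sp3.
C3 has 4 σ bonds: steric number 4 → sp3.
C4 carries 3 σ bonds, plus one π bond, giving a steric number of 3, so it is sp2.
C5 is sp2: 3 σ bonds, plus one π bond, 3 electron-density regions.
C6 carries 4 σ bonds, giving a steric number of 4, so it is sp3.
C7 — 4 σ bonds. Steric number 4, so sp3.
C8 has 2 σ bonds, plus two π bonds: steric number 2 → sp.
C9 (2 σ bonds, plus two π bonds) has steric number 2: sp.

C1 sp3, C2 sp3, C3 sp3, C4 sp2, C5 sp2, C6 sp3, C7 sp3, C8 sp, C9 sp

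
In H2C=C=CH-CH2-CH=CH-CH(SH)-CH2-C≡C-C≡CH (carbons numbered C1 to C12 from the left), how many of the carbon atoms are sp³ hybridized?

3

C1: sp2
C2: sp
C3: sp2
C4: sp3 ✓
C5: sp2
C6: sp2
C7: sp3 ✓
C8: sp3 ✓
C9: sp
C10: sp
C11: sp
C12: sp
C4, C7, C8 → 3 sp3 carbons.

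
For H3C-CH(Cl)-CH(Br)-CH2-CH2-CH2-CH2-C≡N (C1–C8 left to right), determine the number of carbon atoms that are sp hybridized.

1

C1: sp3
C2: sp3
C3: sp3
C4: sp3
C5: sp3
C6: sp3
C7: sp3
C8: sp ✓
C8 → 1 sp carbon.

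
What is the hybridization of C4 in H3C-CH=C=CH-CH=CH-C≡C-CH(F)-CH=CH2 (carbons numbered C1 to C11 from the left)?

sp^2

C4 carries 3 σ bonds, plus one π bond, giving a steric number of 3, so it is sp2.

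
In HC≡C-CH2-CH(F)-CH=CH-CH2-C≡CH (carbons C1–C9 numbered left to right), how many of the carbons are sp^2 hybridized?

2

C1: sp
C2: sp
C3: sp3
C4: sp3
C5: sp2 ✓
C6: sp2 ✓
C7: sp3
C8: sp
C9: sp
C5, C6 → 2 sp2 carbons.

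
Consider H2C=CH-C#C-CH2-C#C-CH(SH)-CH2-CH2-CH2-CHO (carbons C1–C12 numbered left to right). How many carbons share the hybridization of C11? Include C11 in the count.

C11 is sp3 (only σ bonds).
C1: sp2
C2: sp2
C3: sp
C4: sp
C5: sp3 ✓
C6: sp
C7: sp
C8: sp3 ✓
C9: sp3 ✓
C10: sp3 ✓
C11: sp3 ✓
C12: sp2
5 carbons are sp3.

5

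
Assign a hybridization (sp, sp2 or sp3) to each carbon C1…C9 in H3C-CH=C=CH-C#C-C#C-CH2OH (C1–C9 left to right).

C1 sp3, C2 sp2, C3 sp, C4 sp2, C5 sp, C6 sp, C7 sp, C8 sp, C9 sp3

C1 (4 σ bonds) has steric number 4: sp3.
C2 (3 σ bonds, plus one π bond) has steric number 3: sp2.
C3 (2 σ bonds, plus two π bonds) has steric number 2: sp.
C4: 3 σ bonds, plus one π bond; 3 regions of electron density → sp2.
C5: 2 σ bonds, plus two π bonds; 2 regions of electron density → sp.
C6 carries 2 σ bonds, plus two π bonds, giving a steric number of 2, so it is sp.
C7 (2 σ bonds, plus two π bonds) has steric number 2: sp.
C8 has 2 σ bonds, plus two π bonds: steric number 2 → sp.
C9 carries 4 σ bonds, giving a steric number of 4, so it is sp3.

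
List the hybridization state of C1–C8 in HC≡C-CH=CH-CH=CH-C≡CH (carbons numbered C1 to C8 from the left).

C1: 2 σ bonds, plus two π bonds; 2 regions of electron density → sp.
C2: 2 σ bonds, plus two π bonds — 2 electron domains, sp.
C3 has 3 σ bonds, plus one π bond: steric number 3 → sp2.
C4: 3 σ bonds, plus one π bond; 3 regions of electron density → sp2.
C5 is sp2: 3 σ bonds, plus one π bond, 3 electron-density regions.
C6: 3 σ bonds, plus one π bond; 3 regions of electron density → sp2.
C7 is sp: 2 σ bonds, plus two π bonds, 2 electron-density regions.
C8: 2 σ bonds, plus two π bonds — 2 electron domains, sp.

C1 sp, C2 sp, C3 sp2, C4 sp2, C5 sp2, C6 sp2, C7 sp, C8 sp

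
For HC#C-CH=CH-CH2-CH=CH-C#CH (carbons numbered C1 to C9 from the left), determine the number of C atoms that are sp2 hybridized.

C1: sp
C2: sp
C3: sp2 ✓
C4: sp2 ✓
C5: sp3
C6: sp2 ✓
C7: sp2 ✓
C8: sp
C9: sp
C3, C4, C6, C7 → 4 sp2 carbons.

4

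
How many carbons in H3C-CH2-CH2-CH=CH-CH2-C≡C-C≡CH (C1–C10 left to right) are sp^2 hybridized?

2

C1: sp3
C2: sp3
C3: sp3
C4: sp2 ✓
C5: sp2 ✓
C6: sp3
C7: sp
C8: sp
C9: sp
C10: sp
C4, C5 → 2 sp2 carbons.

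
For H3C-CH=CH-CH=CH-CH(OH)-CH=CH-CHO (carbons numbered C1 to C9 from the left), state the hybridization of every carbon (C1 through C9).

C1: 4 σ bonds — 4 electron domains, sp3.
C2: 3 σ bonds, plus one π bond — 3 electron domains, sp2.
C3: 3 σ bonds, plus one π bond; 3 regions of electron density → sp2.
C4 carries 3 σ bonds, plus one π bond, giving a steric number of 3, so it is sp2.
C5 — 3 σ bonds, plus one π bond. Steric number 3, so sp2.
C6 carries 4 σ bonds, giving a steric number of 4, so it is sp3.
C7 — 3 σ bonds, plus one π bond. Steric number 3, so sp2.
C8: 3 σ bonds, plus one π bond — 3 electron domains, sp2.
C9 carries 3 σ bonds, plus one π bond, giving a steric number of 3, so it is sp2.

C1 sp3, C2 sp2, C3 sp2, C4 sp2, C5 sp2, C6 sp3, C7 sp2, C8 sp2, C9 sp2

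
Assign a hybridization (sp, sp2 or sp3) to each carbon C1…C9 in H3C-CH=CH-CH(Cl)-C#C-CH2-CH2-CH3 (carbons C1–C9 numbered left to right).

C1 sp3, C2 sp2, C3 sp2, C4 sp3, C5 sp, C6 sp, C7 sp3, C8 sp3, C9 sp3

C1 has 4 σ bonds: steric number 4 → sp3.
C2 (3 σ bonds, plus one π bond) has steric number 3: sp2.
C3 (3 σ bonds, plus one π bond) has steric number 3: sp2.
C4 carries 4 σ bonds, giving a steric number of 4, so it is sp3.
C5 — 2 σ bonds, plus two π bonds. Steric number 2, so sp.
C6: 2 σ bonds, plus two π bonds; 2 regions of electron density → sp.
C7 carries 4 σ bonds, giving a steric number of 4, so it is sp3.
C8 is sp3: 4 σ bonds, 4 electron-density regions.
C9 (4 σ bonds) has steric number 4: sp3.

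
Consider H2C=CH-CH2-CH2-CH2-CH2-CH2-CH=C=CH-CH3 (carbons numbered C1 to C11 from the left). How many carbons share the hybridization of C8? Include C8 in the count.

C8 is sp2 (one π bond).
C1: sp2 ✓
C2: sp2 ✓
C3: sp3
C4: sp3
C5: sp3
C6: sp3
C7: sp3
C8: sp2 ✓
C9: sp
C10: sp2 ✓
C11: sp3
4 carbons are sp2.

4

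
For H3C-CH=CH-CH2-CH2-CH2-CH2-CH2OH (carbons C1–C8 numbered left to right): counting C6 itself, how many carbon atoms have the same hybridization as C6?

C6 is sp3 (only σ bonds).
C1: sp3 ✓
C2: sp2
C3: sp2
C4: sp3 ✓
C5: sp3 ✓
C6: sp3 ✓
C7: sp3 ✓
C8: sp3 ✓
6 carbons are sp3.

6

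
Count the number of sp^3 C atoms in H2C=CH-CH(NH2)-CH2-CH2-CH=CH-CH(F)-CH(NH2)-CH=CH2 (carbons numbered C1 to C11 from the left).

5

C1: sp2
C2: sp2
C3: sp3 ✓
C4: sp3 ✓
C5: sp3 ✓
C6: sp2
C7: sp2
C8: sp3 ✓
C9: sp3 ✓
C10: sp2
C11: sp2
C3, C4, C5, C8, C9 → 5 sp3 carbons.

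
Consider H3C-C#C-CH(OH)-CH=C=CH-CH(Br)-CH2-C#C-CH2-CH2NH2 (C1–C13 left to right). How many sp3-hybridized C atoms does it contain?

C1: sp3 ✓
C2: sp
C3: sp
C4: sp3 ✓
C5: sp2
C6: sp
C7: sp2
C8: sp3 ✓
C9: sp3 ✓
C10: sp
C11: sp
C12: sp3 ✓
C13: sp3 ✓
C1, C4, C8, C9, C12, C13 → 6 sp3 carbons.

6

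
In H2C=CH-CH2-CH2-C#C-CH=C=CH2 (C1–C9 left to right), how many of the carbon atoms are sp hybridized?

C1: sp2
C2: sp2
C3: sp3
C4: sp3
C5: sp ✓
C6: sp ✓
C7: sp2
C8: sp ✓
C9: sp2
C5, C6, C8 → 3 sp carbons.

3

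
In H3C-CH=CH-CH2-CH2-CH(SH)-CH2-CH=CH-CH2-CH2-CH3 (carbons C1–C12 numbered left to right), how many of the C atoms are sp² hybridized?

C1: sp3
C2: sp2 ✓
C3: sp2 ✓
C4: sp3
C5: sp3
C6: sp3
C7: sp3
C8: sp2 ✓
C9: sp2 ✓
C10: sp3
C11: sp3
C12: sp3
C2, C3, C8, C9 → 4 sp2 carbons.

4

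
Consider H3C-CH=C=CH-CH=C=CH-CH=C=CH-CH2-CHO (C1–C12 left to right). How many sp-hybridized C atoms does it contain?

C1: sp3
C2: sp2
C3: sp ✓
C4: sp2
C5: sp2
C6: sp ✓
C7: sp2
C8: sp2
C9: sp ✓
C10: sp2
C11: sp3
C12: sp2
C3, C6, C9 → 3 sp carbons.

3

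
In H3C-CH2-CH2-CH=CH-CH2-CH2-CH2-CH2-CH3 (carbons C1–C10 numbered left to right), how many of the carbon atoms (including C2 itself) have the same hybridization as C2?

C2 is sp3 (only σ bonds).
C1: sp3 ✓
C2: sp3 ✓
C3: sp3 ✓
C4: sp2
C5: sp2
C6: sp3 ✓
C7: sp3 ✓
C8: sp3 ✓
C9: sp3 ✓
C10: sp3 ✓
8 carbons are sp3.

8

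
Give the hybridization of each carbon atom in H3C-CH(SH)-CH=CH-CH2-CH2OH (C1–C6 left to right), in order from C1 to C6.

C1 is sp3: 4 σ bonds, 4 electron-density regions.
C2 is sp3: 4 σ bonds, 4 electron-density regions.
C3: 3 σ bonds, plus one π bond; 3 regions of electron density → sp2.
C4 (3 σ bonds, plus one π bond) has steric number 3: sp2.
C5: 4 σ bonds; 4 regions of electron density → sp3.
C6 (4 σ bonds) has steric number 4: sp3.

C1 sp3, C2 sp3, C3 sp2, C4 sp2, C5 sp3, C6 sp3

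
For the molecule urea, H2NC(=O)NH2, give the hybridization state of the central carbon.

The central carbon — 3 σ bonds, plus one π bond. Steric number 3, so sp2.

sp2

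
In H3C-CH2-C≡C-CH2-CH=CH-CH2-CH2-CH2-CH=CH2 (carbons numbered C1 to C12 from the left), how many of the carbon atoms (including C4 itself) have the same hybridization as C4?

2

C4 is sp (two π bonds).
C1: sp3
C2: sp3
C3: sp ✓
C4: sp ✓
C5: sp3
C6: sp2
C7: sp2
C8: sp3
C9: sp3
C10: sp3
C11: sp2
C12: sp2
2 carbons are sp.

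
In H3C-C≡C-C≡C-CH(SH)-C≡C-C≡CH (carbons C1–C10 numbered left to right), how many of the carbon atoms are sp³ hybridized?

2

C1: sp3 ✓
C2: sp
C3: sp
C4: sp
C5: sp
C6: sp3 ✓
C7: sp
C8: sp
C9: sp
C10: sp
C1, C6 → 2 sp3 carbons.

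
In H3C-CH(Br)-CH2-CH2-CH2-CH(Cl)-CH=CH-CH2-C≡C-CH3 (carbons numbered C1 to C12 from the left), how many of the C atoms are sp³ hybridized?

C1: sp3 ✓
C2: sp3 ✓
C3: sp3 ✓
C4: sp3 ✓
C5: sp3 ✓
C6: sp3 ✓
C7: sp2
C8: sp2
C9: sp3 ✓
C10: sp
C11: sp
C12: sp3 ✓
C1, C2, C3, C4, C5, C6, C9, C12 → 8 sp3 carbons.

8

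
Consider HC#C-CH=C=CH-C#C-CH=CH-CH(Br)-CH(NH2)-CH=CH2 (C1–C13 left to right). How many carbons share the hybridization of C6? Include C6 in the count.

5

C6 is sp (two π bonds).
C1: sp ✓
C2: sp ✓
C3: sp2
C4: sp ✓
C5: sp2
C6: sp ✓
C7: sp ✓
C8: sp2
C9: sp2
C10: sp3
C11: sp3
C12: sp2
C13: sp2
5 carbons are sp.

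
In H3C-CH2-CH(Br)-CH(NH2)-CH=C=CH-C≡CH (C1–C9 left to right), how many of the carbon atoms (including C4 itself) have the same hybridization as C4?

4

C4 is sp3 (only σ bonds).
C1: sp3 ✓
C2: sp3 ✓
C3: sp3 ✓
C4: sp3 ✓
C5: sp2
C6: sp
C7: sp2
C8: sp
C9: sp
4 carbons are sp3.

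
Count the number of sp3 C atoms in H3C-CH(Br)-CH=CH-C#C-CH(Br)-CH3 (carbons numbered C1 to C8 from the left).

4

C1: sp3 ✓
C2: sp3 ✓
C3: sp2
C4: sp2
C5: sp
C6: sp
C7: sp3 ✓
C8: sp3 ✓
C1, C2, C7, C8 → 4 sp3 carbons.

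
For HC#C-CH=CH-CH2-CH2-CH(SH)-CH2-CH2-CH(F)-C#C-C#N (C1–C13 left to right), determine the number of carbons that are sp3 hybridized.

C1: sp
C2: sp
C3: sp2
C4: sp2
C5: sp3 ✓
C6: sp3 ✓
C7: sp3 ✓
C8: sp3 ✓
C9: sp3 ✓
C10: sp3 ✓
C11: sp
C12: sp
C13: sp
C5, C6, C7, C8, C9, C10 → 6 sp3 carbons.

6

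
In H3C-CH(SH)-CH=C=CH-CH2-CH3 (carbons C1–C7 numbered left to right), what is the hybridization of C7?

sp³

C7 carries 4 σ bonds, giving a steric number of 4, so it is sp3.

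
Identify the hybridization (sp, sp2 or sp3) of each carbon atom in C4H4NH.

Each carbon atom: 3 σ bonds, plus one π bond — 3 electron domains, sp2.

sp2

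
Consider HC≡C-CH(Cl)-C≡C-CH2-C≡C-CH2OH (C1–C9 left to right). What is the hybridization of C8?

sp

C8 is sp: 2 σ bonds, plus two π bonds, 2 electron-density regions.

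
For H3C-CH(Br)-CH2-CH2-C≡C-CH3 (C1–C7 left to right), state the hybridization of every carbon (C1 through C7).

C1 (4 σ bonds) has steric number 4: sp3.
C2: 4 σ bonds; 4 regions of electron density → sp3.
C3: 4 σ bonds; 4 regions of electron density → sp3.
C4 — 4 σ bonds. Steric number 4, so sp3.
C5 (2 σ bonds, plus two π bonds) has steric number 2: sp.
C6: 2 σ bonds, plus two π bonds; 2 regions of electron density → sp.
C7 carries 4 σ bonds, giving a steric number of 4, so it is sp3.

C1 sp3, C2 sp3, C3 sp3, C4 sp3, C5 sp, C6 sp, C7 sp3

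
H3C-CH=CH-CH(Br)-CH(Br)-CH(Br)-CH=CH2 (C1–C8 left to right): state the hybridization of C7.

C7 has 3 σ bonds, plus one π bond: steric number 3 → sp2.

sp2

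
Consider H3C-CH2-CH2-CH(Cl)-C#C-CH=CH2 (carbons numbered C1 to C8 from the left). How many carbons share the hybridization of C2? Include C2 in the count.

C2 is sp3 (only σ bonds).
C1: sp3 ✓
C2: sp3 ✓
C3: sp3 ✓
C4: sp3 ✓
C5: sp
C6: sp
C7: sp2
C8: sp2
4 carbons are sp3.

4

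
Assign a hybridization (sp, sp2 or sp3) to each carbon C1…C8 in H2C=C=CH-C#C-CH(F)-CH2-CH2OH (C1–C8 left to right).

C1 carries 3 σ bonds, plus one π bond, giving a steric number of 3, so it is sp2.
C2 (2 σ bonds, plus two π bonds) has steric number 2: sp.
C3 has 3 σ bonds, plus one π bond: steric number 3 → sp2.
C4 is sp: 2 σ bonds, plus two π bonds, 2 electron-density regions.
C5 carries 2 σ bonds, plus two π bonds, giving a steric number of 2, so it is sp.
C6 (4 σ bonds) has steric number 4: sp3.
C7 — 4 σ bonds. Steric number 4, so sp3.
C8 — 4 σ bonds. Steric number 4, so sp3.

C1 sp2, C2 sp, C3 sp2, C4 sp, C5 sp, C6 sp3, C7 sp3, C8 sp3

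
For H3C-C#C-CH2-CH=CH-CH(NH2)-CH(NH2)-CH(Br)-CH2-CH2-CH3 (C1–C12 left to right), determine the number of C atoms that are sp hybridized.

C1: sp3
C2: sp ✓
C3: sp ✓
C4: sp3
C5: sp2
C6: sp2
C7: sp3
C8: sp3
C9: sp3
C10: sp3
C11: sp3
C12: sp3
C2, C3 → 2 sp carbons.

2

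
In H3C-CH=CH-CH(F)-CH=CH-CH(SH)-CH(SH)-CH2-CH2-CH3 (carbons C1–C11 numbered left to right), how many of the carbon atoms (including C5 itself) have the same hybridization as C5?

4

C5 is sp2 (one π bond).
C1: sp3
C2: sp2 ✓
C3: sp2 ✓
C4: sp3
C5: sp2 ✓
C6: sp2 ✓
C7: sp3
C8: sp3
C9: sp3
C10: sp3
C11: sp3
4 carbons are sp2.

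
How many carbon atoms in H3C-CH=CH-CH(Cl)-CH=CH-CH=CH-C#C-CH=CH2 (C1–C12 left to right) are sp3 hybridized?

C1: sp3 ✓
C2: sp2
C3: sp2
C4: sp3 ✓
C5: sp2
C6: sp2
C7: sp2
C8: sp2
C9: sp
C10: sp
C11: sp2
C12: sp2
C1, C4 → 2 sp3 carbons.

2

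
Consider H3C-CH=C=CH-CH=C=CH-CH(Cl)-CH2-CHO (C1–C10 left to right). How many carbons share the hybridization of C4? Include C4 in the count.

C4 is sp2 (one π bond).
C1: sp3
C2: sp2 ✓
C3: sp
C4: sp2 ✓
C5: sp2 ✓
C6: sp
C7: sp2 ✓
C8: sp3
C9: sp3
C10: sp2 ✓
5 carbons are sp2.

5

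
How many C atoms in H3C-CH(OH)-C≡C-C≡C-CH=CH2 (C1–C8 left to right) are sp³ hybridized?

2

C1: sp3 ✓
C2: sp3 ✓
C3: sp
C4: sp
C5: sp
C6: sp
C7: sp2
C8: sp2
C1, C2 → 2 sp3 carbons.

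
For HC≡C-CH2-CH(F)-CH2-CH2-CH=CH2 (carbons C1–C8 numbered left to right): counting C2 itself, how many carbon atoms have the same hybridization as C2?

C2 is sp (two π bonds).
C1: sp ✓
C2: sp ✓
C3: sp3
C4: sp3
C5: sp3
C6: sp3
C7: sp2
C8: sp2
2 carbons are sp.

2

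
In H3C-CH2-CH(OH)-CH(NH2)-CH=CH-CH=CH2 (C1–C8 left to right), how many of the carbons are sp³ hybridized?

C1: sp3 ✓
C2: sp3 ✓
C3: sp3 ✓
C4: sp3 ✓
C5: sp2
C6: sp2
C7: sp2
C8: sp2
C1, C2, C3, C4 → 4 sp3 carbons.

4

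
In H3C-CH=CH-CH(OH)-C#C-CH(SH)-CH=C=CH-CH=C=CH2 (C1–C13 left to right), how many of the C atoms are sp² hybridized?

C1: sp3
C2: sp2 ✓
C3: sp2 ✓
C4: sp3
C5: sp
C6: sp
C7: sp3
C8: sp2 ✓
C9: sp
C10: sp2 ✓
C11: sp2 ✓
C12: sp
C13: sp2 ✓
C2, C3, C8, C10, C11, C13 → 6 sp2 carbons.

6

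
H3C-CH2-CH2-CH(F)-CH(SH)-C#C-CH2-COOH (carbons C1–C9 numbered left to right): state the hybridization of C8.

C8 is sp3: 4 σ bonds, 4 electron-density regions.

sp³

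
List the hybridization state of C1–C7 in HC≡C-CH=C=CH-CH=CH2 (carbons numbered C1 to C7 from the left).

C1 carries 2 σ bonds, plus two π bonds, giving a steric number of 2, so it is sp.
C2: 2 σ bonds, plus two π bonds — 2 electron domains, sp.
C3 — 3 σ bonds, plus one π bond. Steric number 3, so sp2.
C4 has 2 σ bonds, plus two π bonds: steric number 2 → sp.
C5 has 3 σ bonds, plus one π bond: steric number 3 → sp2.
C6 (3 σ bonds, plus one π bond) has steric number 3: sp2.
C7 carries 3 σ bonds, plus one π bond, giving a steric number of 3, so it is sp2.

C1 sp, C2 sp, C3 sp2, C4 sp, C5 sp2, C6 sp2, C7 sp2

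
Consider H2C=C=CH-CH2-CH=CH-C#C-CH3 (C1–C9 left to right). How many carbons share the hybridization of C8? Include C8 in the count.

C8 is sp (two π bonds).
C1: sp2
C2: sp ✓
C3: sp2
C4: sp3
C5: sp2
C6: sp2
C7: sp ✓
C8: sp ✓
C9: sp3
3 carbons are sp.

3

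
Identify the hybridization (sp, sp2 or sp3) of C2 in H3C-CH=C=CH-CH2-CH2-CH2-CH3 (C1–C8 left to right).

C2 carries 3 σ bonds, plus one π bond, giving a steric number of 3, so it is sp2.

sp^2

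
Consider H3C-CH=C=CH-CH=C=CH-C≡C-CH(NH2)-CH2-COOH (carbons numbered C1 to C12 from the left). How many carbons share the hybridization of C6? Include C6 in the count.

C6 is sp (two π bonds).
C1: sp3
C2: sp2
C3: sp ✓
C4: sp2
C5: sp2
C6: sp ✓
C7: sp2
C8: sp ✓
C9: sp ✓
C10: sp3
C11: sp3
C12: sp2
4 carbons are sp.

4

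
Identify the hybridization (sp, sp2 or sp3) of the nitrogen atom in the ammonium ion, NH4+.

sp³

Four σ bonds, no lone pair → sp3, tetrahedral.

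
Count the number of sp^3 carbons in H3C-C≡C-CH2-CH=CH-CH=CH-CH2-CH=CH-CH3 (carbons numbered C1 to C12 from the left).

C1: sp3 ✓
C2: sp
C3: sp
C4: sp3 ✓
C5: sp2
C6: sp2
C7: sp2
C8: sp2
C9: sp3 ✓
C10: sp2
C11: sp2
C12: sp3 ✓
C1, C4, C9, C12 → 4 sp3 carbons.

4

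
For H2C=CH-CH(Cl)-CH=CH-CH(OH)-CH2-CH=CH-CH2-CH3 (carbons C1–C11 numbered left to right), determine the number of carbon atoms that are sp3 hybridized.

5

C1: sp2
C2: sp2
C3: sp3 ✓
C4: sp2
C5: sp2
C6: sp3 ✓
C7: sp3 ✓
C8: sp2
C9: sp2
C10: sp3 ✓
C11: sp3 ✓
C3, C6, C7, C10, C11 → 5 sp3 carbons.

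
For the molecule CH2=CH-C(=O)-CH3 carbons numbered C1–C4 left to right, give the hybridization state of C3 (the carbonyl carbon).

C3 (the carbonyl carbon) is sp2: 3 σ bonds, plus one π bond, 3 electron-density regions.

sp2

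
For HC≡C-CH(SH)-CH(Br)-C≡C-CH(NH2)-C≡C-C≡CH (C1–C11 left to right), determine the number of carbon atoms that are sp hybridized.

C1: sp ✓
C2: sp ✓
C3: sp3
C4: sp3
C5: sp ✓
C6: sp ✓
C7: sp3
C8: sp ✓
C9: sp ✓
C10: sp ✓
C11: sp ✓
C1, C2, C5, C6, C8, C9, C10, C11 → 8 sp carbons.

8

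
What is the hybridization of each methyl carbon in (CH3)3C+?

Each methyl carbon is sp3: 4 σ bonds, 4 electron-density regions.

sp³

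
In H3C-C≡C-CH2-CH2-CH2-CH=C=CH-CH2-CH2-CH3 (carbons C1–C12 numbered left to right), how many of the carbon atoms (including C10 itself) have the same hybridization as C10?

7

C10 is sp3 (only σ bonds).
C1: sp3 ✓
C2: sp
C3: sp
C4: sp3 ✓
C5: sp3 ✓
C6: sp3 ✓
C7: sp2
C8: sp
C9: sp2
C10: sp3 ✓
C11: sp3 ✓
C12: sp3 ✓
7 carbons are sp3.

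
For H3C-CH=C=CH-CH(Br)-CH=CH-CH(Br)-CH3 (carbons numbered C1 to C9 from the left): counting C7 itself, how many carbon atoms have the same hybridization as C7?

C7 is sp2 (one π bond).
C1: sp3
C2: sp2 ✓
C3: sp
C4: sp2 ✓
C5: sp3
C6: sp2 ✓
C7: sp2 ✓
C8: sp3
C9: sp3
4 carbons are sp2.

4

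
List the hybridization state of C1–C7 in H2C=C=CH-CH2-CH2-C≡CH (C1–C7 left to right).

C1 sp2, C2 sp, C3 sp2, C4 sp3, C5 sp3, C6 sp, C7 sp

C1 carries 3 σ bonds, plus one π bond, giving a steric number of 3, so it is sp2.
C2: 2 σ bonds, plus two π bonds; 2 regions of electron density → sp.
C3 — 3 σ bonds, plus one π bond. Steric number 3, so sp2.
C4 carries 4 σ bonds, giving a steric number of 4, so it is sp3.
C5 (4 σ bonds) has steric number 4: sp3.
C6: 2 σ bonds, plus two π bonds; 2 regions of electron density → sp.
C7: 2 σ bonds, plus two π bonds — 2 electron domains, sp.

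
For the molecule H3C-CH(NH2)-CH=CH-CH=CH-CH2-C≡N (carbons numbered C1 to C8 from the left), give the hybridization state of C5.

sp^2

C5 — 3 σ bonds, plus one π bond. Steric number 3, so sp2.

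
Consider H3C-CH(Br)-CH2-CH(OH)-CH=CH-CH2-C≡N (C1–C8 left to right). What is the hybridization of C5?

sp2

C5 carries 3 σ bonds, plus one π bond, giving a steric number of 3, so it is sp2.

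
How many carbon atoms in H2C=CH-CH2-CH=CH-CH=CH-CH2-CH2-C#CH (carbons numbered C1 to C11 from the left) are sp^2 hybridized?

6

C1: sp2 ✓
C2: sp2 ✓
C3: sp3
C4: sp2 ✓
C5: sp2 ✓
C6: sp2 ✓
C7: sp2 ✓
C8: sp3
C9: sp3
C10: sp
C11: sp
C1, C2, C4, C5, C6, C7 → 6 sp2 carbons.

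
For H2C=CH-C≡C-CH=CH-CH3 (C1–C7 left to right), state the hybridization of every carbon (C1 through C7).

C1 sp2, C2 sp2, C3 sp, C4 sp, C5 sp2, C6 sp2, C7 sp3

C1: 3 σ bonds, plus one π bond — 3 electron domains, sp2.
C2 has 3 σ bonds, plus one π bond: steric number 3 → sp2.
C3 — 2 σ bonds, plus two π bonds. Steric number 2, so sp.
C4: 2 σ bonds, plus two π bonds; 2 regions of electron density → sp.
C5 carries 3 σ bonds, plus one π bond, giving a steric number of 3, so it is sp2.
C6 has 3 σ bonds, plus one π bond: steric number 3 → sp2.
C7 is sp3: 4 σ bonds, 4 electron-density regions.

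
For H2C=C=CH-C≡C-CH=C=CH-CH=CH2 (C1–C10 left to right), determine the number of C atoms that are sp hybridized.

C1: sp2
C2: sp ✓
C3: sp2
C4: sp ✓
C5: sp ✓
C6: sp2
C7: sp ✓
C8: sp2
C9: sp2
C10: sp2
C2, C4, C5, C7 → 4 sp carbons.

4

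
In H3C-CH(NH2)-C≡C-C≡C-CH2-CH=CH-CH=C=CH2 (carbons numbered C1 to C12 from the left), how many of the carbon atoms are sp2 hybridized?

4

C1: sp3
C2: sp3
C3: sp
C4: sp
C5: sp
C6: sp
C7: sp3
C8: sp2 ✓
C9: sp2 ✓
C10: sp2 ✓
C11: sp
C12: sp2 ✓
C8, C9, C10, C12 → 4 sp2 carbons.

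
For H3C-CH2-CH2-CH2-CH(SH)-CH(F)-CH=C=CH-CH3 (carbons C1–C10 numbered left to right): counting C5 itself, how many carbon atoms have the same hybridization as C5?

C5 is sp3 (only σ bonds).
C1: sp3 ✓
C2: sp3 ✓
C3: sp3 ✓
C4: sp3 ✓
C5: sp3 ✓
C6: sp3 ✓
C7: sp2
C8: sp
C9: sp2
C10: sp3 ✓
7 carbons are sp3.

7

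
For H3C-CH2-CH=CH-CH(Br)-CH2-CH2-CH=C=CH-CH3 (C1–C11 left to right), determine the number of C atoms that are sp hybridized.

C1: sp3
C2: sp3
C3: sp2
C4: sp2
C5: sp3
C6: sp3
C7: sp3
C8: sp2
C9: sp ✓
C10: sp2
C11: sp3
C9 → 1 sp carbon.

1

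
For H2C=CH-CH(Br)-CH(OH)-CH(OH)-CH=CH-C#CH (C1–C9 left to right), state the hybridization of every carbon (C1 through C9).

C1 sp2, C2 sp2, C3 sp3, C4 sp3, C5 sp3, C6 sp2, C7 sp2, C8 sp, C9 sp

C1 is sp2: 3 σ bonds, plus one π bond, 3 electron-density regions.
C2 carries 3 σ bonds, plus one π bond, giving a steric number of 3, so it is sp2.
C3 has 4 σ bonds: steric number 4 → sp3.
C4 — 4 σ bonds. Steric number 4, so sp3.
C5 (4 σ bonds) has steric number 4: sp3.
C6 has 3 σ bonds, plus one π bond: steric number 3 → sp2.
C7: 3 σ bonds, plus one π bond; 3 regions of electron density → sp2.
C8: 2 σ bonds, plus two π bonds; 2 regions of electron density → sp.
C9: 2 σ bonds, plus two π bonds; 2 regions of electron density → sp.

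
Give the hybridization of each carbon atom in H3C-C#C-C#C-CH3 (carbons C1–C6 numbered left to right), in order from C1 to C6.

C1 is sp3: 4 σ bonds, 4 electron-density regions.
C2 carries 2 σ bonds, plus two π bonds, giving a steric number of 2, so it is sp.
C3 has 2 σ bonds, plus two π bonds: steric number 2 → sp.
C4 carries 2 σ bonds, plus two π bonds, giving a steric number of 2, so it is sp.
C5 is sp: 2 σ bonds, plus two π bonds, 2 electron-density regions.
C6: 4 σ bonds; 4 regions of electron density → sp3.

C1 sp3, C2 sp, C3 sp, C4 sp, C5 sp, C6 sp3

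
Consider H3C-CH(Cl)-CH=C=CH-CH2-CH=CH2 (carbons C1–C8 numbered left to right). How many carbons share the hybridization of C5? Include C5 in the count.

C5 is sp2 (one π bond).
C1: sp3
C2: sp3
C3: sp2 ✓
C4: sp
C5: sp2 ✓
C6: sp3
C7: sp2 ✓
C8: sp2 ✓
4 carbons are sp2.

4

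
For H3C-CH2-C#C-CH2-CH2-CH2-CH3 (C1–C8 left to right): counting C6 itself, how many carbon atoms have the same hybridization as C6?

C6 is sp3 (only σ bonds).
C1: sp3 ✓
C2: sp3 ✓
C3: sp
C4: sp
C5: sp3 ✓
C6: sp3 ✓
C7: sp3 ✓
C8: sp3 ✓
6 carbons are sp3.

6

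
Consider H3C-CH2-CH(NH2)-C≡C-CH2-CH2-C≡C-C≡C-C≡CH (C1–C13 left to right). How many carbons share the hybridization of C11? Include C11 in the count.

8

C11 is sp (two π bonds).
C1: sp3
C2: sp3
C3: sp3
C4: sp ✓
C5: sp ✓
C6: sp3
C7: sp3
C8: sp ✓
C9: sp ✓
C10: sp ✓
C11: sp ✓
C12: sp ✓
C13: sp ✓
8 carbons are sp.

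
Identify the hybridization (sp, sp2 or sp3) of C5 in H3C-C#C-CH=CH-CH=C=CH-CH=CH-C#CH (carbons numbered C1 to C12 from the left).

C5 (3 σ bonds, plus one π bond) has steric number 3: sp2.

sp2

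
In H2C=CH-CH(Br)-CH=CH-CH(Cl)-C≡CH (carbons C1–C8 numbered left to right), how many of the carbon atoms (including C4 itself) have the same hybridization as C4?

C4 is sp2 (one π bond).
C1: sp2 ✓
C2: sp2 ✓
C3: sp3
C4: sp2 ✓
C5: sp2 ✓
C6: sp3
C7: sp
C8: sp
4 carbons are sp2.

4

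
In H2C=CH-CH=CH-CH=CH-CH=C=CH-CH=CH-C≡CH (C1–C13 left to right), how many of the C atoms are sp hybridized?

3

C1: sp2
C2: sp2
C3: sp2
C4: sp2
C5: sp2
C6: sp2
C7: sp2
C8: sp ✓
C9: sp2
C10: sp2
C11: sp2
C12: sp ✓
C13: sp ✓
C8, C12, C13 → 3 sp carbons.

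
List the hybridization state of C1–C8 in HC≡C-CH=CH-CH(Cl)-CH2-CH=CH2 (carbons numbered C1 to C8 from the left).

C1 carries 2 σ bonds, plus two π bonds, giving a steric number of 2, so it is sp.
C2 has 2 σ bonds, plus two π bonds: steric number 2 → sp.
C3 is sp2: 3 σ bonds, plus one π bond, 3 electron-density regions.
C4 (3 σ bonds, plus one π bond) has steric number 3: sp2.
C5 (4 σ bonds) has steric number 4: sp3.
C6 carries 4 σ bonds, giving a steric number of 4, so it is sp3.
C7 — 3 σ bonds, plus one π bond. Steric number 3, so sp2.
C8: 3 σ bonds, plus one π bond; 3 regions of electron density → sp2.

C1 sp, C2 sp, C3 sp2, C4 sp2, C5 sp3, C6 sp3, C7 sp2, C8 sp2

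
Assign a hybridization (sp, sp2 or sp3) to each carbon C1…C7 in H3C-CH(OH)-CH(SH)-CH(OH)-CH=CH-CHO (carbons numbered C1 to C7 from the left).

C1 sp3, C2 sp3, C3 sp3, C4 sp3, C5 sp2, C6 sp2, C7 sp2

C1: 4 σ bonds — 4 electron domains, sp3.
C2 has 4 σ bonds: steric number 4 → sp3.
C3: 4 σ bonds — 4 electron domains, sp3.
C4 — 4 σ bonds. Steric number 4, so sp3.
C5 is sp2: 3 σ bonds, plus one π bond, 3 electron-density regions.
C6: 3 σ bonds, plus one π bond — 3 electron domains, sp2.
C7 has 3 σ bonds, plus one π bond: steric number 3 → sp2.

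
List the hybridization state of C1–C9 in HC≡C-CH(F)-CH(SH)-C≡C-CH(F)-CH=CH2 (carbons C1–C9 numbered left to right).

C1 — 2 σ bonds, plus two π bonds. Steric number 2, so sp.
C2 — 2 σ bonds, plus two π bonds. Steric number 2, so sp.
C3 carries 4 σ bonds, giving a steric number of 4, so it is sp3.
C4: 4 σ bonds; 4 regions of electron density → sp3.
C5 — 2 σ bonds, plus two π bonds. Steric number 2, so sp.
C6 has 2 σ bonds, plus two π bonds: steric number 2 → sp.
C7: 4 σ bonds — 4 electron domains, sp3.
C8: 3 σ bonds, plus one π bond — 3 electron domains, sp2.
C9: 3 σ bonds, plus one π bond; 3 regions of electron density → sp2.

C1 sp, C2 sp, C3 sp3, C4 sp3, C5 sp, C6 sp, C7 sp3, C8 sp2, C9 sp2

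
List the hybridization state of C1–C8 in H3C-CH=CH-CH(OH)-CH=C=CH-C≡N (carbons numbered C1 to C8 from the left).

C1 is sp3: 4 σ bonds, 4 electron-density regions.
C2 (3 σ bonds, plus one π bond) has steric number 3: sp2.
C3: 3 σ bonds, plus one π bond; 3 regions of electron density → sp2.
C4 — 4 σ bonds. Steric number 4, so sp3.
C5 has 3 σ bonds, plus one π bond: steric number 3 → sp2.
C6 has 2 σ bonds, plus two π bonds: steric number 2 → sp.
C7: 3 σ bonds, plus one π bond — 3 electron domains, sp2.
C8: 2 σ bonds, plus two π bonds; 2 regions of electron density → sp.

C1 sp3, C2 sp2, C3 sp2, C4 sp3, C5 sp2, C6 sp, C7 sp2, C8 sp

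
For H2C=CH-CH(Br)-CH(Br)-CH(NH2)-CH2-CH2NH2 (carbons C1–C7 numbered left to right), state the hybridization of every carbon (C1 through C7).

C1 (3 σ bonds, plus one π bond) has steric number 3: sp2.
C2 carries 3 σ bonds, plus one π bond, giving a steric number of 3, so it is sp2.
C3 is sp3: 4 σ bonds, 4 electron-density regions.
C4 is sp3: 4 σ bonds, 4 electron-density regions.
C5 — 4 σ bonds. Steric number 4, so sp3.
C6 (4 σ bonds) has steric number 4: sp3.
C7: 4 σ bonds — 4 electron domains, sp3.

C1 sp2, C2 sp2, C3 sp3, C4 sp3, C5 sp3, C6 sp3, C7 sp3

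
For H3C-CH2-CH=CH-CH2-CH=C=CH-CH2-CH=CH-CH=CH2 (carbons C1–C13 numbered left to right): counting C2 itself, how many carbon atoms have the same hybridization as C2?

4

C2 is sp3 (only σ bonds).
C1: sp3 ✓
C2: sp3 ✓
C3: sp2
C4: sp2
C5: sp3 ✓
C6: sp2
C7: sp
C8: sp2
C9: sp3 ✓
C10: sp2
C11: sp2
C12: sp2
C13: sp2
4 carbons are sp3.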